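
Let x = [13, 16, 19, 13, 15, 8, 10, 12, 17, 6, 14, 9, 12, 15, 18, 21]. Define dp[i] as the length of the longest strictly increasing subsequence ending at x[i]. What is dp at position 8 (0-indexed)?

4

dp[i] = 1 + max{dp[j] : j<i, x[j]<x[i]} (or 1 if no such j):
i:      0  1  2  3  4  5  6  7  8  9 10 11 12 13 14 15
x[i]:  13 16 19 13 15  8 10 12 17  6 14  9 12 15 18 21
dp:     1  2  3  1  2  1  2  3  4  1  4  2  3  5  6  7
At index 8 the value is 4.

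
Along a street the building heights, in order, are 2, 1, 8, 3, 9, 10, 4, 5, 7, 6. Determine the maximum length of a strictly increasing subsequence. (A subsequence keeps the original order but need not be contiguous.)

5

Track the smallest tail for each achievable length (strict):
2 → extends → [2]
1 → replaces 2 → [1]
8 → extends → [1, 8]
3 → replaces 8 → [1, 3]
9 → extends → [1, 3, 9]
10 → extends → [1, 3, 9, 10]
4 → replaces 9 → [1, 3, 4, 10]
5 → replaces 10 → [1, 3, 4, 5]
7 → extends → [1, 3, 4, 5, 7]
6 → replaces 7 → [1, 3, 4, 5, 6]
Five tails, so the longest strictly increasing subsequence has length 5 (e.g. 2, 3, 4, 5, 7).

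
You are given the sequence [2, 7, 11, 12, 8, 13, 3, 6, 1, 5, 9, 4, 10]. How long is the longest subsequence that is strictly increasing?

5

Track the smallest tail for each achievable length (strict):
2 → extends → [2]
7 → extends → [2, 7]
11 → extends → [2, 7, 11]
12 → extends → [2, 7, 11, 12]
8 → replaces 11 → [2, 7, 8, 12]
13 → extends → [2, 7, 8, 12, 13]
3 → replaces 7 → [2, 3, 8, 12, 13]
6 → replaces 8 → [2, 3, 6, 12, 13]
1 → replaces 2 → [1, 3, 6, 12, 13]
5 → replaces 6 → [1, 3, 5, 12, 13]
9 → replaces 12 → [1, 3, 5, 9, 13]
4 → replaces 5 → [1, 3, 4, 9, 13]
10 → replaces 13 → [1, 3, 4, 9, 10]
Five tails, so the longest strictly increasing subsequence has length 5 (e.g. 2, 7, 11, 12, 13).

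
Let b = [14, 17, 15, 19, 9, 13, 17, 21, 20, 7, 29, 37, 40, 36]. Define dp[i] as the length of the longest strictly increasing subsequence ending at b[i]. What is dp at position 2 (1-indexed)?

2

dp[i] = 1 + max{dp[j] : j<i, b[j]<b[i]} (or 1 if no such j):
i:      1  2  3  4  5  6  7  8  9 10 11 12 13 14
b[i]:  14 17 15 19  9 13 17 21 20  7 29 37 40 36
dp:     1  2  2  3  1  2  3  4  4  1  5  6  7  6
At index 2 the value is 2.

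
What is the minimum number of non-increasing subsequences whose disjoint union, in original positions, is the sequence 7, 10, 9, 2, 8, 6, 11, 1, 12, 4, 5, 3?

Place each on the leftmost legal pile:
7 → new pile 1 (tops now [7])
10 → new pile 2 (tops now [7, 10])
9 → pile 2 (tops now [7, 9])
2 → pile 1 (tops now [2, 9])
8 → pile 2 (tops now [2, 8])
6 → pile 2 (tops now [2, 6])
11 → new pile 3 (tops now [2, 6, 11])
1 → pile 1 (tops now [1, 6, 11])
12 → new pile 4 (tops now [1, 6, 11, 12])
4 → pile 2 (tops now [1, 4, 11, 12])
5 → pile 3 (tops now [1, 4, 5, 12])
3 → pile 2 (tops now [1, 3, 5, 12])
Four piles.

4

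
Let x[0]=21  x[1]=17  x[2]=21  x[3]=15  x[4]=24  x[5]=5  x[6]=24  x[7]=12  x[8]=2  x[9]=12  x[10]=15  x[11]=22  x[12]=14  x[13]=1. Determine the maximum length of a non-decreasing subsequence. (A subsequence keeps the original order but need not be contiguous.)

Track the smallest tail for each achievable length (allowing ties):
21 → extends → [21]
17 → replaces 21 → [17]
21 → extends → [17, 21]
15 → replaces 17 → [15, 21]
24 → extends → [15, 21, 24]
5 → replaces 15 → [5, 21, 24]
24 → extends → [5, 21, 24, 24]
12 → replaces 21 → [5, 12, 24, 24]
2 → replaces 5 → [2, 12, 24, 24]
12 → replaces 24 → [2, 12, 12, 24]
15 → replaces 24 → [2, 12, 12, 15]
22 → extends → [2, 12, 12, 15, 22]
14 → replaces 15 → [2, 12, 12, 14, 22]
1 → replaces 2 → [1, 12, 12, 14, 22]
Five tails, so the longest non-decreasing subsequence has length 5 (e.g. 5, 12, 12, 15, 22).

5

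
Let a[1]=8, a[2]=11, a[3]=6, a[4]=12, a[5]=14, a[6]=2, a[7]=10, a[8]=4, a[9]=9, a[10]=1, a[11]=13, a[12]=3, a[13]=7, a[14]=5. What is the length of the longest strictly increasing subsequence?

4

Let dp[i] be the length of the longest such subsequence ending at index i:
i:      1  2  3  4  5  6  7  8  9 10 11 12 13 14
a[i]:   8 11  6 12 14  2 10  4  9  1 13  3  7  5
dp:     1  2  1  3  4  1  2  2  3  1  4  2  3  3
Maximum dp value is 4.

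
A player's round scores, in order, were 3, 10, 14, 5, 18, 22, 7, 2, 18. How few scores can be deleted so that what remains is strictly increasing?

Fewest deletions = n − (longest strictly increasing subsequence).
Patience tails:
3 → extends → [3]
10 → extends → [3, 10]
14 → extends → [3, 10, 14]
5 → replaces 10 → [3, 5, 14]
18 → extends → [3, 5, 14, 18]
22 → extends → [3, 5, 14, 18, 22]
7 → replaces 14 → [3, 5, 7, 18, 22]
2 → replaces 3 → [2, 5, 7, 18, 22]
18 → already a tail → [2, 5, 7, 18, 22]
Longest strictly increasing subsequence has length 5, so deletions = 9 − 5 = 4.

4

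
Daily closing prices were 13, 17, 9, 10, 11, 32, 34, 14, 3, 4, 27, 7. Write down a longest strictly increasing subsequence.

9, 10, 11, 32, 34

Patience tails give the LIS length; then backtrack through the dp parents:
13 → extends → [13]
17 → extends → [13, 17]
9 → replaces 13 → [9, 17]
10 → replaces 17 → [9, 10]
11 → extends → [9, 10, 11]
32 → extends → [9, 10, 11, 32]
34 → extends → [9, 10, 11, 32, 34]
14 → replaces 32 → [9, 10, 11, 14, 34]
3 → replaces 9 → [3, 10, 11, 14, 34]
4 → replaces 10 → [3, 4, 11, 14, 34]
27 → replaces 34 → [3, 4, 11, 14, 27]
7 → replaces 11 → [3, 4, 7, 14, 27]
Length 5; one witness is 9, 10, 11, 32, 34.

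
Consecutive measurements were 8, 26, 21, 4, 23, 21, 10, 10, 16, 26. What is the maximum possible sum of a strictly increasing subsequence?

78

Let S[i] be the best sum of a strictly increasing subsequence ending at i:
i:      1  2  3  4  5  6  7  8  9 10
a[i]:   8 26 21  4 23 21 10 10 16 26
S:      8 34 29  4 52 29 18 18 34 78
Maximum is 78 (e.g. 8 + 21 + 23 + 26).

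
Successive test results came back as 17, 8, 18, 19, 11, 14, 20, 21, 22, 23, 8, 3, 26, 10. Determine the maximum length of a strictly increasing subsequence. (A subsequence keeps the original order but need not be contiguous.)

Let dp[i] be the length of the longest such subsequence ending at index i:
i:      1  2  3  4  5  6  7  8  9 10 11 12 13 14
a[i]:  17  8 18 19 11 14 20 21 22 23  8  3 26 10
dp:     1  1  2  3  2  3  4  5  6  7  1  1  8  2
Maximum dp value is 8.

8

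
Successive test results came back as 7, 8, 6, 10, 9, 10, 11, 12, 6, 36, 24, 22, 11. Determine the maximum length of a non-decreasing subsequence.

Track the smallest tail for each achievable length (allowing ties):
7 → extends → [7]
8 → extends → [7, 8]
6 → replaces 7 → [6, 8]
10 → extends → [6, 8, 10]
9 → replaces 10 → [6, 8, 9]
10 → extends → [6, 8, 9, 10]
11 → extends → [6, 8, 9, 10, 11]
12 → extends → [6, 8, 9, 10, 11, 12]
6 → replaces 8 → [6, 6, 9, 10, 11, 12]
36 → extends → [6, 6, 9, 10, 11, 12, 36]
24 → replaces 36 → [6, 6, 9, 10, 11, 12, 24]
22 → replaces 24 → [6, 6, 9, 10, 11, 12, 22]
11 → replaces 12 → [6, 6, 9, 10, 11, 11, 22]
Seven tails, so the longest non-decreasing subsequence has length 7 (e.g. 7, 8, 10, 10, 11, 12, 36).

7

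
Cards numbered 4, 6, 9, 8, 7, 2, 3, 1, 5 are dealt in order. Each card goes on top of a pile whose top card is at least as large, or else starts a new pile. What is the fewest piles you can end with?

Place each on the leftmost legal pile:
4 → new pile 1 (tops now [4])
6 → new pile 2 (tops now [4, 6])
9 → new pile 3 (tops now [4, 6, 9])
8 → pile 3 (tops now [4, 6, 8])
7 → pile 3 (tops now [4, 6, 7])
2 → pile 1 (tops now [2, 6, 7])
3 → pile 2 (tops now [2, 3, 7])
1 → pile 1 (tops now [1, 3, 7])
5 → pile 3 (tops now [1, 3, 5])
Three piles.

3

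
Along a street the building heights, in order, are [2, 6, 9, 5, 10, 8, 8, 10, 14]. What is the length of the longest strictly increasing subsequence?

5

Let dp[i] be the length of the longest such subsequence ending at index i:
i:      1  2  3  4  5  6  7  8  9
a[i]:   2  6  9  5 10  8  8 10 14
dp:     1  2  3  2  4  3  3  4  5
Maximum dp value is 5.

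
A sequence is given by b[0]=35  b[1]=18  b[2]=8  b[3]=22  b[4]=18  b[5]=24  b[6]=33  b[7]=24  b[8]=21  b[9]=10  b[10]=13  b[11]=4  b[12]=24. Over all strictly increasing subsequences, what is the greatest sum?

97

Let S[i] be the best sum of a strictly increasing subsequence ending at i:
i:      0  1  2  3  4  5  6  7  8  9 10 11 12
b[i]:  35 18  8 22 18 24 33 24 21 10 13  4 24
S:     35 18  8 40 26 64 97 64 47 18 31  4 71
Maximum is 97 (e.g. 18 + 22 + 24 + 33).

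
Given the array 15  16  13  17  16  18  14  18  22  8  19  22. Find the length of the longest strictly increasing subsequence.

6

Let dp[i] be the length of the longest such subsequence ending at index i:
i:      1  2  3  4  5  6  7  8  9 10 11 12
a[i]:  15 16 13 17 16 18 14 18 22  8 19 22
dp:     1  2  1  3  2  4  2  4  5  1  5  6
Maximum dp value is 6.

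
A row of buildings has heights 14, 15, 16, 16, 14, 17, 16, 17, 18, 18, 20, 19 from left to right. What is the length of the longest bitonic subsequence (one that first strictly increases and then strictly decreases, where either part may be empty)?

7

inc[i] = longest strictly increasing subsequence ending at i; dec[i] = longest strictly decreasing subsequence starting at i:
i:      1  2  3  4  5  6  7  8  9 10 11 12
a[i]:  14 15 16 16 14 17 16 17 18 18 20 19
inc:    1  2  3  3  1  4  3  4  5  5  6  6
dec:    1  2  2  2  1  2  1  1  1  1  2  1
Best peak at i=11 (value 20): inc=6, dec=2, length 6+2−1 = 7.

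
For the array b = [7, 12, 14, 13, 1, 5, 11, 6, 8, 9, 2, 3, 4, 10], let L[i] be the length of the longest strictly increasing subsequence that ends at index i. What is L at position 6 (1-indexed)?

dp[i] = 1 + max{dp[j] : j<i, b[j]<b[i]} (or 1 if no such j):
i:      1  2  3  4  5  6  7  8  9 10 11 12 13 14
b[i]:   7 12 14 13  1  5 11  6  8  9  2  3  4 10
dp:     1  2  3  3  1  2  3  3  4  5  2  3  4  6
At index 6 the value is 2.

2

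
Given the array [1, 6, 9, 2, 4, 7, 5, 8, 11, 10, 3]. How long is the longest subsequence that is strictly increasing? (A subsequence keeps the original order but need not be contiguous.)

Let dp[i] be the length of the longest such subsequence ending at index i:
i:      1  2  3  4  5  6  7  8  9 10 11
a[i]:   1  6  9  2  4  7  5  8 11 10  3
dp:     1  2  3  2  3  4  4  5  6  6  3
Maximum dp value is 6.

6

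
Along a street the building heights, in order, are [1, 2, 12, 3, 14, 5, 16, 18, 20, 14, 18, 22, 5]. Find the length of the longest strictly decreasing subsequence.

Negate each value so 'decreasing' becomes 'increasing', then run patience tails on the negated sequence:
-1 → extends → [-1]
-2 → replaces -1 → [-2]
-12 → replaces -2 → [-12]
-3 → extends → [-12, -3]
-14 → replaces -12 → [-14, -3]
-5 → replaces -3 → [-14, -5]
-16 → replaces -14 → [-16, -5]
-18 → replaces -16 → [-18, -5]
-20 → replaces -18 → [-20, -5]
-14 → replaces -5 → [-20, -14]
-18 → replaces -14 → [-20, -18]
-22 → replaces -20 → [-22, -18]
-5 → extends → [-22, -18, -5]
Three tails, so the longest strictly decreasing subsequence of the original has length 3.

3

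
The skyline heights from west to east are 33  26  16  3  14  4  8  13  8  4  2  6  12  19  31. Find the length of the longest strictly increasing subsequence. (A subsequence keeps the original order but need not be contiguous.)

Track the smallest tail for each achievable length (strict):
33 → extends → [33]
26 → replaces 33 → [26]
16 → replaces 26 → [16]
3 → replaces 16 → [3]
14 → extends → [3, 14]
4 → replaces 14 → [3, 4]
8 → extends → [3, 4, 8]
13 → extends → [3, 4, 8, 13]
8 → already a tail → [3, 4, 8, 13]
4 → already a tail → [3, 4, 8, 13]
2 → replaces 3 → [2, 4, 8, 13]
6 → replaces 8 → [2, 4, 6, 13]
12 → replaces 13 → [2, 4, 6, 12]
19 → extends → [2, 4, 6, 12, 19]
31 → extends → [2, 4, 6, 12, 19, 31]
Six tails, so the longest strictly increasing subsequence has length 6 (e.g. 3, 4, 8, 13, 19, 31).

6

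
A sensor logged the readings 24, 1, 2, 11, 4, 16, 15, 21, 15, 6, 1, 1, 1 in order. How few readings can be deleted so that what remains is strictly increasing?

Fewest deletions = n − (longest strictly increasing subsequence).
Patience tails:
24 → extends → [24]
1 → replaces 24 → [1]
2 → extends → [1, 2]
11 → extends → [1, 2, 11]
4 → replaces 11 → [1, 2, 4]
16 → extends → [1, 2, 4, 16]
15 → replaces 16 → [1, 2, 4, 15]
21 → extends → [1, 2, 4, 15, 21]
15 → already a tail → [1, 2, 4, 15, 21]
6 → replaces 15 → [1, 2, 4, 6, 21]
1 → already a tail → [1, 2, 4, 6, 21]
1 → already a tail → [1, 2, 4, 6, 21]
1 → already a tail → [1, 2, 4, 6, 21]
Longest strictly increasing subsequence has length 5, so deletions = 13 − 5 = 8.

8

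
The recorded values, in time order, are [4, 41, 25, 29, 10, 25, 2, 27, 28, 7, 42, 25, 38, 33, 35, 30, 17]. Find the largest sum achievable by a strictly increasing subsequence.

162

Let S[i] be the best sum of a strictly increasing subsequence ending at i:
i:       1   2   3   4   5   6   7   8   9  10  11  12  13  14  15  16  17
a[i]:    4  41  25  29  10  25   2  27  28   7  42  25  38  33  35  30  17
S:       4  45  29  58  14  39   2  66  94  11 136  39 132 127 162 124  31
Maximum is 162 (e.g. 4 + 10 + 25 + 27 + 28 + 33 + 35).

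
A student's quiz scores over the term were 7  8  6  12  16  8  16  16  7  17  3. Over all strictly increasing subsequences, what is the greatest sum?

60

Let S[i] be the best sum of a strictly increasing subsequence ending at i:
i:      1  2  3  4  5  6  7  8  9 10 11
a[i]:   7  8  6 12 16  8 16 16  7 17  3
S:      7 15  6 27 43 15 43 43 13 60  3
Maximum is 60 (e.g. 7 + 8 + 12 + 16 + 17).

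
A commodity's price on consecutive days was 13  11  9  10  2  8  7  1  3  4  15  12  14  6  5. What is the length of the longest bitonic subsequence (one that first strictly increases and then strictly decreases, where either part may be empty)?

inc[i] = longest strictly increasing subsequence ending at i; dec[i] = longest strictly decreasing subsequence starting at i:
i:      1  2  3  4  5  6  7  8  9 10 11 12 13 14 15
a[i]:  13 11  9 10  2  8  7  1  3  4 15 12 14  6  5
inc:    1  1  1  2  1  2  2  1  2  3  4  4  5  4  4
dec:    7  6  5  5  2  4  3  1  1  1  4  3  3  2  1
Best peak at i=1 (value 13): inc=1, dec=7, length 1+7−1 = 7.

7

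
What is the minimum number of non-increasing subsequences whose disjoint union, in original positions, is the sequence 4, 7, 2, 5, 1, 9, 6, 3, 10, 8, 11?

Place each on the leftmost legal pile:
4 → new pile 1 (tops now [4])
7 → new pile 2 (tops now [4, 7])
2 → pile 1 (tops now [2, 7])
5 → pile 2 (tops now [2, 5])
1 → pile 1 (tops now [1, 5])
9 → new pile 3 (tops now [1, 5, 9])
6 → pile 3 (tops now [1, 5, 6])
3 → pile 2 (tops now [1, 3, 6])
10 → new pile 4 (tops now [1, 3, 6, 10])
8 → pile 4 (tops now [1, 3, 6, 8])
11 → new pile 5 (tops now [1, 3, 6, 8, 11])
Five piles.

5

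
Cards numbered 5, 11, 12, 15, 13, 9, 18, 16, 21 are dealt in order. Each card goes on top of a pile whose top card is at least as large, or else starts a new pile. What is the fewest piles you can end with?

Place each on the leftmost legal pile:
5 → new pile 1 (tops now [5])
11 → new pile 2 (tops now [5, 11])
12 → new pile 3 (tops now [5, 11, 12])
15 → new pile 4 (tops now [5, 11, 12, 15])
13 → pile 4 (tops now [5, 11, 12, 13])
9 → pile 2 (tops now [5, 9, 12, 13])
18 → new pile 5 (tops now [5, 9, 12, 13, 18])
16 → pile 5 (tops now [5, 9, 12, 13, 16])
21 → new pile 6 (tops now [5, 9, 12, 13, 16, 21])
Six piles.

6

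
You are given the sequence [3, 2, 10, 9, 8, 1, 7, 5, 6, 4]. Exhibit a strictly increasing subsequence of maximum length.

3, 5, 6

Patience tails give the LIS length; then backtrack through the dp parents:
3 → extends → [3]
2 → replaces 3 → [2]
10 → extends → [2, 10]
9 → replaces 10 → [2, 9]
8 → replaces 9 → [2, 8]
1 → replaces 2 → [1, 8]
7 → replaces 8 → [1, 7]
5 → replaces 7 → [1, 5]
6 → extends → [1, 5, 6]
4 → replaces 5 → [1, 4, 6]
Length 3; one witness is 3, 5, 6.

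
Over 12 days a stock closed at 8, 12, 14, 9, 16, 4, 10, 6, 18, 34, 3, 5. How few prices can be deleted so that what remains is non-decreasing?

6

Fewest deletions = n − (longest non-decreasing subsequence).
Patience tails:
8 → extends → [8]
12 → extends → [8, 12]
14 → extends → [8, 12, 14]
9 → replaces 12 → [8, 9, 14]
16 → extends → [8, 9, 14, 16]
4 → replaces 8 → [4, 9, 14, 16]
10 → replaces 14 → [4, 9, 10, 16]
6 → replaces 9 → [4, 6, 10, 16]
18 → extends → [4, 6, 10, 16, 18]
34 → extends → [4, 6, 10, 16, 18, 34]
3 → replaces 4 → [3, 6, 10, 16, 18, 34]
5 → replaces 6 → [3, 5, 10, 16, 18, 34]
Longest non-decreasing subsequence has length 6, so deletions = 12 − 6 = 6.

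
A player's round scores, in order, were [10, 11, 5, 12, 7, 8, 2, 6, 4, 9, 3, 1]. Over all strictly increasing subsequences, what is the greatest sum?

Let S[i] be the best sum of a strictly increasing subsequence ending at i:
i:      1  2  3  4  5  6  7  8  9 10 11 12
a[i]:  10 11  5 12  7  8  2  6  4  9  3  1
S:     10 21  5 33 12 20  2 11  6 29  5  1
Maximum is 33 (e.g. 10 + 11 + 12).

33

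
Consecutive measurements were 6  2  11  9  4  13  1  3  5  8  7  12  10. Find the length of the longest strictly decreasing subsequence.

Negate each value so 'decreasing' becomes 'increasing', then run patience tails on the negated sequence:
-6 → extends → [-6]
-2 → extends → [-6, -2]
-11 → replaces -6 → [-11, -2]
-9 → replaces -2 → [-11, -9]
-4 → extends → [-11, -9, -4]
-13 → replaces -11 → [-13, -9, -4]
-1 → extends → [-13, -9, -4, -1]
-3 → replaces -1 → [-13, -9, -4, -3]
-5 → replaces -4 → [-13, -9, -5, -3]
-8 → replaces -5 → [-13, -9, -8, -3]
-7 → replaces -3 → [-13, -9, -8, -7]
-12 → replaces -9 → [-13, -12, -8, -7]
-10 → replaces -8 → [-13, -12, -10, -7]
Four tails, so the longest strictly decreasing subsequence of the original has length 4.

4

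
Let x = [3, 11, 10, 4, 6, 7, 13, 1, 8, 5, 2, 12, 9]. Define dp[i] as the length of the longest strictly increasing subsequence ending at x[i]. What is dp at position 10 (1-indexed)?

dp[i] = 1 + max{dp[j] : j<i, x[j]<x[i]} (or 1 if no such j):
i:      1  2  3  4  5  6  7  8  9 10 11 12 13
x[i]:   3 11 10  4  6  7 13  1  8  5  2 12  9
dp:     1  2  2  2  3  4  5  1  5  3  2  6  6
At index 10 the value is 3.

3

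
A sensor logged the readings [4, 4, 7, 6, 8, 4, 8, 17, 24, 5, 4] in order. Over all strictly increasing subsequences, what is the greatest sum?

60

Let S[i] be the best sum of a strictly increasing subsequence ending at i:
i:      1  2  3  4  5  6  7  8  9 10 11
a[i]:   4  4  7  6  8  4  8 17 24  5  4
S:      4  4 11 10 19  4 19 36 60  9  4
Maximum is 60 (e.g. 4 + 7 + 8 + 17 + 24).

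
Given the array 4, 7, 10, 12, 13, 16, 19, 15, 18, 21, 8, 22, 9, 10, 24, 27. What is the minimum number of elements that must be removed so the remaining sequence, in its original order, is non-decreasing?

5

Fewest deletions = n − (longest non-decreasing subsequence).
Patience tails:
4 → extends → [4]
7 → extends → [4, 7]
10 → extends → [4, 7, 10]
12 → extends → [4, 7, 10, 12]
13 → extends → [4, 7, 10, 12, 13]
16 → extends → [4, 7, 10, 12, 13, 16]
19 → extends → [4, 7, 10, 12, 13, 16, 19]
15 → replaces 16 → [4, 7, 10, 12, 13, 15, 19]
18 → replaces 19 → [4, 7, 10, 12, 13, 15, 18]
21 → extends → [4, 7, 10, 12, 13, 15, 18, 21]
8 → replaces 10 → [4, 7, 8, 12, 13, 15, 18, 21]
22 → extends → [4, 7, 8, 12, 13, 15, 18, 21, 22]
9 → replaces 12 → [4, 7, 8, 9, 13, 15, 18, 21, 22]
10 → replaces 13 → [4, 7, 8, 9, 10, 15, 18, 21, 22]
24 → extends → [4, 7, 8, 9, 10, 15, 18, 21, 22, 24]
27 → extends → [4, 7, 8, 9, 10, 15, 18, 21, 22, 24, 27]
Longest non-decreasing subsequence has length 11, so deletions = 16 − 11 = 5.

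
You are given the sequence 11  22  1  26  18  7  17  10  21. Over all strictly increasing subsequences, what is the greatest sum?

Let S[i] be the best sum of a strictly increasing subsequence ending at i:
i:      1  2  3  4  5  6  7  8  9
a[i]:  11 22  1 26 18  7 17 10 21
S:     11 33  1 59 29  8 28 18 50
Maximum is 59 (e.g. 11 + 22 + 26).

59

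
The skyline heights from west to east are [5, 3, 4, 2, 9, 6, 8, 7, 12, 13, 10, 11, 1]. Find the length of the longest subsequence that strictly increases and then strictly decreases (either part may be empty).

inc[i] = longest strictly increasing subsequence ending at i; dec[i] = longest strictly decreasing subsequence starting at i:
i:      1  2  3  4  5  6  7  8  9 10 11 12 13
a[i]:   5  3  4  2  9  6  8  7 12 13 10 11  1
inc:    1  1  2  1  3  3  4  4  5  6  5  6  1
dec:    4  3  3  2  4  2  3  2  3  3  2  2  1
Best peak at i=10 (value 13): inc=6, dec=3, length 6+3−1 = 8.

8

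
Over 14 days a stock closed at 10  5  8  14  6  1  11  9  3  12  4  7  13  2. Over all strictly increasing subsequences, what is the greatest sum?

49

Let S[i] be the best sum of a strictly increasing subsequence ending at i:
i:      1  2  3  4  5  6  7  8  9 10 11 12 13 14
a[i]:  10  5  8 14  6  1 11  9  3 12  4  7 13  2
S:     10  5 13 27 11  1 24 22  4 36  8 18 49  3
Maximum is 49 (e.g. 5 + 8 + 11 + 12 + 13).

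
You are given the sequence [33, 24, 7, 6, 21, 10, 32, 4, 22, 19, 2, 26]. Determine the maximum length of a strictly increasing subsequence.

4

Let dp[i] be the length of the longest such subsequence ending at index i:
i:      1  2  3  4  5  6  7  8  9 10 11 12
a[i]:  33 24  7  6 21 10 32  4 22 19  2 26
dp:     1  1  1  1  2  2  3  1  3  3  1  4
Maximum dp value is 4.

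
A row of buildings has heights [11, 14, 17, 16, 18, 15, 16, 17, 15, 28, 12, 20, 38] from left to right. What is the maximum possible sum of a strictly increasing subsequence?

139

Let S[i] be the best sum of a strictly increasing subsequence ending at i:
i:       1   2   3   4   5   6   7   8   9  10  11  12  13
a[i]:   11  14  17  16  18  15  16  17  15  28  12  20  38
S:      11  25  42  41  60  40  56  73  40 101  23  93 139
Maximum is 139 (e.g. 11 + 14 + 15 + 16 + 17 + 28 + 38).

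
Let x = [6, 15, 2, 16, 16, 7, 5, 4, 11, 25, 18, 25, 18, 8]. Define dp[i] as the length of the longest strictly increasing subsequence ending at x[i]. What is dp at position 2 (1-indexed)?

dp[i] = 1 + max{dp[j] : j<i, x[j]<x[i]} (or 1 if no such j):
i:      1  2  3  4  5  6  7  8  9 10 11 12 13 14
x[i]:   6 15  2 16 16  7  5  4 11 25 18 25 18  8
dp:     1  2  1  3  3  2  2  2  3  4  4  5  4  3
At index 2 the value is 2.

2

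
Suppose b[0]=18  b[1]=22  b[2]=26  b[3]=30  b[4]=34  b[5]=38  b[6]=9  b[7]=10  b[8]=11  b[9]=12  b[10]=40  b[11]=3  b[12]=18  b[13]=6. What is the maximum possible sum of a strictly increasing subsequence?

Let S[i] be the best sum of a strictly increasing subsequence ending at i:
i:       0   1   2   3   4   5   6   7   8   9  10  11  12  13
b[i]:   18  22  26  30  34  38   9  10  11  12  40   3  18   6
S:      18  40  66  96 130 168   9  19  30  42 208   3  60   9
Maximum is 208 (e.g. 18 + 22 + 26 + 30 + 34 + 38 + 40).

208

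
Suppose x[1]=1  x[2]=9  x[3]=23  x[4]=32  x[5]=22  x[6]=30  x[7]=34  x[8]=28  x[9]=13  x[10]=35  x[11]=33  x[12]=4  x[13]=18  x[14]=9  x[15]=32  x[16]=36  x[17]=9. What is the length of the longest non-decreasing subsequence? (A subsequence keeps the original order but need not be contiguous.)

7

Let dp[i] be the length of the longest such subsequence ending at index i:
i:      1  2  3  4  5  6  7  8  9 10 11 12 13 14 15 16 17
x[i]:   1  9 23 32 22 30 34 28 13 35 33  4 18  9 32 36  9
dp:     1  2  3  4  3  4  5  4  3  6  5  2  4  3  5  7  4
Maximum dp value is 7.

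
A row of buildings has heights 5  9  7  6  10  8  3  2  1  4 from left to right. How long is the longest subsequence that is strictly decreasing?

Let dp[i] be the longest strictly decreasing subsequence ending at i:
i:      1  2  3  4  5  6  7  8  9 10
a[i]:   5  9  7  6 10  8  3  2  1  4
dp:     1  1  2  3  1  2  4  5  6  4
Maximum is 6.

6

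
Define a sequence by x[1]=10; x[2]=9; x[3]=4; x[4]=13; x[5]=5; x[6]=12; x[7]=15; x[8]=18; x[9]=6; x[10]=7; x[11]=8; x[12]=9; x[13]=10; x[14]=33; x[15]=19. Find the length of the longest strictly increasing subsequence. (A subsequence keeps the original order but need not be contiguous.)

8

Let dp[i] be the length of the longest such subsequence ending at index i:
i:      1  2  3  4  5  6  7  8  9 10 11 12 13 14 15
x[i]:  10  9  4 13  5 12 15 18  6  7  8  9 10 33 19
dp:     1  1  1  2  2  3  4  5  3  4  5  6  7  8  8
Maximum dp value is 8.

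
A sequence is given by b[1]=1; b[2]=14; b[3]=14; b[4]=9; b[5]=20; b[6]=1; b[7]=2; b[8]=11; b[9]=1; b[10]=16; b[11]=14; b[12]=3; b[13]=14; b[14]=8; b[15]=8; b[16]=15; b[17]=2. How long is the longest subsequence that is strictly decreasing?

5

Let dp[i] be the longest strictly decreasing subsequence ending at i:
i:      1  2  3  4  5  6  7  8  9 10 11 12 13 14 15 16 17
b[i]:   1 14 14  9 20  1  2 11  1 16 14  3 14  8  8 15  2
dp:     1  1  1  2  1  3  3  2  4  2  3  4  3  4  4  3  5
Maximum is 5.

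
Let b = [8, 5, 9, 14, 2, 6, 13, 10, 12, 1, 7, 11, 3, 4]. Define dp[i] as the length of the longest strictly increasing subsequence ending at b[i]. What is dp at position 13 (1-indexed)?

2

dp[i] = 1 + max{dp[j] : j<i, b[j]<b[i]} (or 1 if no such j):
i:      1  2  3  4  5  6  7  8  9 10 11 12 13 14
b[i]:   8  5  9 14  2  6 13 10 12  1  7 11  3  4
dp:     1  1  2  3  1  2  3  3  4  1  3  4  2  3
At index 13 the value is 2.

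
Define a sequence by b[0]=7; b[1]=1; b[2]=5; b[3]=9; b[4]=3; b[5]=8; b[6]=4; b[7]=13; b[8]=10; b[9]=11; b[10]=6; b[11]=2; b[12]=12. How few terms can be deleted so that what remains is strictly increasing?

7

Fewest deletions = n − (longest strictly increasing subsequence).
Patience tails:
7 → extends → [7]
1 → replaces 7 → [1]
5 → extends → [1, 5]
9 → extends → [1, 5, 9]
3 → replaces 5 → [1, 3, 9]
8 → replaces 9 → [1, 3, 8]
4 → replaces 8 → [1, 3, 4]
13 → extends → [1, 3, 4, 13]
10 → replaces 13 → [1, 3, 4, 10]
11 → extends → [1, 3, 4, 10, 11]
6 → replaces 10 → [1, 3, 4, 6, 11]
2 → replaces 3 → [1, 2, 4, 6, 11]
12 → extends → [1, 2, 4, 6, 11, 12]
Longest strictly increasing subsequence has length 6, so deletions = 13 − 6 = 7.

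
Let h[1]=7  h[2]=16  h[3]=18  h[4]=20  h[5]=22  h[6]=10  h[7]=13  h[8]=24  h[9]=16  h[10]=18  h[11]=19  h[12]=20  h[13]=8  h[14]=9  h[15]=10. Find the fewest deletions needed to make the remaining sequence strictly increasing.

Fewest deletions = n − (longest strictly increasing subsequence).
Patience tails:
7 → extends → [7]
16 → extends → [7, 16]
18 → extends → [7, 16, 18]
20 → extends → [7, 16, 18, 20]
22 → extends → [7, 16, 18, 20, 22]
10 → replaces 16 → [7, 10, 18, 20, 22]
13 → replaces 18 → [7, 10, 13, 20, 22]
24 → extends → [7, 10, 13, 20, 22, 24]
16 → replaces 20 → [7, 10, 13, 16, 22, 24]
18 → replaces 22 → [7, 10, 13, 16, 18, 24]
19 → replaces 24 → [7, 10, 13, 16, 18, 19]
20 → extends → [7, 10, 13, 16, 18, 19, 20]
8 → replaces 10 → [7, 8, 13, 16, 18, 19, 20]
9 → replaces 13 → [7, 8, 9, 16, 18, 19, 20]
10 → replaces 16 → [7, 8, 9, 10, 18, 19, 20]
Longest strictly increasing subsequence has length 7, so deletions = 15 − 7 = 8.

8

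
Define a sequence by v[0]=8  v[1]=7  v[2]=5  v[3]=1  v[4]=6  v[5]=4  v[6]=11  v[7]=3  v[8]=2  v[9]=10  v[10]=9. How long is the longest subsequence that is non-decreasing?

3

Track the smallest tail for each achievable length (allowing ties):
8 → extends → [8]
7 → replaces 8 → [7]
5 → replaces 7 → [5]
1 → replaces 5 → [1]
6 → extends → [1, 6]
4 → replaces 6 → [1, 4]
11 → extends → [1, 4, 11]
3 → replaces 4 → [1, 3, 11]
2 → replaces 3 → [1, 2, 11]
10 → replaces 11 → [1, 2, 10]
9 → replaces 10 → [1, 2, 9]
Three tails, so the longest non-decreasing subsequence has length 3 (e.g. 5, 6, 11).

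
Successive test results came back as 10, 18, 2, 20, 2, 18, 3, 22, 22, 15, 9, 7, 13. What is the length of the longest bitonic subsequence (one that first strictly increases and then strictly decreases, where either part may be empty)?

inc[i] = longest strictly increasing subsequence ending at i; dec[i] = longest strictly decreasing subsequence starting at i:
i:      1  2  3  4  5  6  7  8  9 10 11 12 13
a[i]:  10 18  2 20  2 18  3 22 22 15  9  7 13
inc:    1  2  1  3  1  2  2  4  4  3  3  3  4
dec:    3  4  1  5  1  4  1  4  4  3  2  1  1
Best peak at i=4 (value 20): inc=3, dec=5, length 3+5−1 = 7.

7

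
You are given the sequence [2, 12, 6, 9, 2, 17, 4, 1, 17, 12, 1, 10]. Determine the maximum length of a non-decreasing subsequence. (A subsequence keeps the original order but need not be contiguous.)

5

Track the smallest tail for each achievable length (allowing ties):
2 → extends → [2]
12 → extends → [2, 12]
6 → replaces 12 → [2, 6]
9 → extends → [2, 6, 9]
2 → replaces 6 → [2, 2, 9]
17 → extends → [2, 2, 9, 17]
4 → replaces 9 → [2, 2, 4, 17]
1 → replaces 2 → [1, 2, 4, 17]
17 → extends → [1, 2, 4, 17, 17]
12 → replaces 17 → [1, 2, 4, 12, 17]
1 → replaces 2 → [1, 1, 4, 12, 17]
10 → replaces 12 → [1, 1, 4, 10, 17]
Five tails, so the longest non-decreasing subsequence has length 5 (e.g. 2, 6, 9, 17, 17).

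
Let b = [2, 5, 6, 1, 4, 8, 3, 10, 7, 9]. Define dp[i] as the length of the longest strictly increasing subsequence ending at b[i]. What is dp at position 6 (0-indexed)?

dp[i] = 1 + max{dp[j] : j<i, b[j]<b[i]} (or 1 if no such j):
i:      0  1  2  3  4  5  6  7  8  9
b[i]:   2  5  6  1  4  8  3 10  7  9
dp:     1  2  3  1  2  4  2  5  4  5
At index 6 the value is 2.

2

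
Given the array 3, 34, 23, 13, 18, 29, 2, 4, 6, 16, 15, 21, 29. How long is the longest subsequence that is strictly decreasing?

5

Let dp[i] be the longest strictly decreasing subsequence ending at i:
i:      1  2  3  4  5  6  7  8  9 10 11 12 13
a[i]:   3 34 23 13 18 29  2  4  6 16 15 21 29
dp:     1  1  2  3  3  2  4  4  4  4  5  3  2
Maximum is 5.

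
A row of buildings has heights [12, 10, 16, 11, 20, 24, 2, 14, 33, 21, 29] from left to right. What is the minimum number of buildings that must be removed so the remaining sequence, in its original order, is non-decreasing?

Fewest deletions = n − (longest non-decreasing subsequence).
Patience tails:
12 → extends → [12]
10 → replaces 12 → [10]
16 → extends → [10, 16]
11 → replaces 16 → [10, 11]
20 → extends → [10, 11, 20]
24 → extends → [10, 11, 20, 24]
2 → replaces 10 → [2, 11, 20, 24]
14 → replaces 20 → [2, 11, 14, 24]
33 → extends → [2, 11, 14, 24, 33]
21 → replaces 24 → [2, 11, 14, 21, 33]
29 → replaces 33 → [2, 11, 14, 21, 29]
Longest non-decreasing subsequence has length 5, so deletions = 11 − 5 = 6.

6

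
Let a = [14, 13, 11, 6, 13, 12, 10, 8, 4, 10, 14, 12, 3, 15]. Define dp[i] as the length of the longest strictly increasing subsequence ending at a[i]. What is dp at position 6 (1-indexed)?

2

dp[i] = 1 + max{dp[j] : j<i, a[j]<a[i]} (or 1 if no such j):
i:      1  2  3  4  5  6  7  8  9 10 11 12 13 14
a[i]:  14 13 11  6 13 12 10  8  4 10 14 12  3 15
dp:     1  1  1  1  2  2  2  2  1  3  4  4  1  5
At index 6 the value is 2.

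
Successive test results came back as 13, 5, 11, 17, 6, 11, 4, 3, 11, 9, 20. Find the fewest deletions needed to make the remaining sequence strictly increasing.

7

Fewest deletions = n − (longest strictly increasing subsequence).
Patience tails:
13 → extends → [13]
5 → replaces 13 → [5]
11 → extends → [5, 11]
17 → extends → [5, 11, 17]
6 → replaces 11 → [5, 6, 17]
11 → replaces 17 → [5, 6, 11]
4 → replaces 5 → [4, 6, 11]
3 → replaces 4 → [3, 6, 11]
11 → already a tail → [3, 6, 11]
9 → replaces 11 → [3, 6, 9]
20 → extends → [3, 6, 9, 20]
Longest strictly increasing subsequence has length 4, so deletions = 11 − 4 = 7.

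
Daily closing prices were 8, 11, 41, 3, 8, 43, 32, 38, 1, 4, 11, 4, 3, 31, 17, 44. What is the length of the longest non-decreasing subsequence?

5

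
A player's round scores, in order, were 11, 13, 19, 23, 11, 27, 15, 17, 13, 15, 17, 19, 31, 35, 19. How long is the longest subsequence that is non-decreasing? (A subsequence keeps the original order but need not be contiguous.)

8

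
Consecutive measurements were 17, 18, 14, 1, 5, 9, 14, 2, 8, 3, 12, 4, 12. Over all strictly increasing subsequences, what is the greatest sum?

35

Let S[i] be the best sum of a strictly increasing subsequence ending at i:
i:      1  2  3  4  5  6  7  8  9 10 11 12 13
a[i]:  17 18 14  1  5  9 14  2  8  3 12  4 12
S:     17 35 14  1  6 15 29  3 14  6 27 10 27
Maximum is 35 (e.g. 17 + 18).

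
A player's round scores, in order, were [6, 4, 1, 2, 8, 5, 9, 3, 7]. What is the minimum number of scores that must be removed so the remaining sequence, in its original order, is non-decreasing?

5

Fewest deletions = n − (longest non-decreasing subsequence).
Patience tails:
6 → extends → [6]
4 → replaces 6 → [4]
1 → replaces 4 → [1]
2 → extends → [1, 2]
8 → extends → [1, 2, 8]
5 → replaces 8 → [1, 2, 5]
9 → extends → [1, 2, 5, 9]
3 → replaces 5 → [1, 2, 3, 9]
7 → replaces 9 → [1, 2, 3, 7]
Longest non-decreasing subsequence has length 4, so deletions = 9 − 4 = 5.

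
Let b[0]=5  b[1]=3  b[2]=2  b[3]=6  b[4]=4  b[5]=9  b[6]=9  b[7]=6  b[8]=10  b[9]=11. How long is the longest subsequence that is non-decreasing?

Let dp[i] be the length of the longest such subsequence ending at index i:
i:      0  1  2  3  4  5  6  7  8  9
b[i]:   5  3  2  6  4  9  9  6 10 11
dp:     1  1  1  2  2  3  4  3  5  6
Maximum dp value is 6.

6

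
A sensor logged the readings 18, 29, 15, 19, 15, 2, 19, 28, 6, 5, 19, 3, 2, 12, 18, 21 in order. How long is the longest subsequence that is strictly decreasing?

7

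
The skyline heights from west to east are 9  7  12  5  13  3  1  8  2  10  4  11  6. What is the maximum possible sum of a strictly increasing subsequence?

36

Let S[i] be the best sum of a strictly increasing subsequence ending at i:
i:      1  2  3  4  5  6  7  8  9 10 11 12 13
a[i]:   9  7 12  5 13  3  1  8  2 10  4 11  6
S:      9  7 21  5 34  3  1 15  3 25  7 36 13
Maximum is 36 (e.g. 7 + 8 + 10 + 11).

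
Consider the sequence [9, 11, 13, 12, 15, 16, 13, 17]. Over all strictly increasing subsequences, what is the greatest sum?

Let S[i] be the best sum of a strictly increasing subsequence ending at i:
i:      1  2  3  4  5  6  7  8
a[i]:   9 11 13 12 15 16 13 17
S:      9 20 33 32 48 64 45 81
Maximum is 81 (e.g. 9 + 11 + 13 + 15 + 16 + 17).

81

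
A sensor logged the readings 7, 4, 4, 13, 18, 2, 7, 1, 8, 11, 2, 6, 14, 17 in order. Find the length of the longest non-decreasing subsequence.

7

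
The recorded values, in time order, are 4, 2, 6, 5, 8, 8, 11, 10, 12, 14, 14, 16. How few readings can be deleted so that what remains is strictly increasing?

5

Fewest deletions = n − (longest strictly increasing subsequence).
Patience tails:
4 → extends → [4]
2 → replaces 4 → [2]
6 → extends → [2, 6]
5 → replaces 6 → [2, 5]
8 → extends → [2, 5, 8]
8 → already a tail → [2, 5, 8]
11 → extends → [2, 5, 8, 11]
10 → replaces 11 → [2, 5, 8, 10]
12 → extends → [2, 5, 8, 10, 12]
14 → extends → [2, 5, 8, 10, 12, 14]
14 → already a tail → [2, 5, 8, 10, 12, 14]
16 → extends → [2, 5, 8, 10, 12, 14, 16]
Longest strictly increasing subsequence has length 7, so deletions = 12 − 7 = 5.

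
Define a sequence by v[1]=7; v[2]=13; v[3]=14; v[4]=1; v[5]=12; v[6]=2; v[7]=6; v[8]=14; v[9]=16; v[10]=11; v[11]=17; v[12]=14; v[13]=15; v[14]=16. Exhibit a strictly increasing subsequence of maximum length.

1, 2, 6, 11, 14, 15, 16

Patience tails give the LIS length; then backtrack through the dp parents:
7 → extends → [7]
13 → extends → [7, 13]
14 → extends → [7, 13, 14]
1 → replaces 7 → [1, 13, 14]
12 → replaces 13 → [1, 12, 14]
2 → replaces 12 → [1, 2, 14]
6 → replaces 14 → [1, 2, 6]
14 → extends → [1, 2, 6, 14]
16 → extends → [1, 2, 6, 14, 16]
11 → replaces 14 → [1, 2, 6, 11, 16]
17 → extends → [1, 2, 6, 11, 16, 17]
14 → replaces 16 → [1, 2, 6, 11, 14, 17]
15 → replaces 17 → [1, 2, 6, 11, 14, 15]
16 → extends → [1, 2, 6, 11, 14, 15, 16]
Length 7; one witness is 1, 2, 6, 11, 14, 15, 16.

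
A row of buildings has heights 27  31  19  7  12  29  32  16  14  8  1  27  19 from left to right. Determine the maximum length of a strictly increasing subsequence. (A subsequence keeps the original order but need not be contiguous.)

4

Track the smallest tail for each achievable length (strict):
27 → extends → [27]
31 → extends → [27, 31]
19 → replaces 27 → [19, 31]
7 → replaces 19 → [7, 31]
12 → replaces 31 → [7, 12]
29 → extends → [7, 12, 29]
32 → extends → [7, 12, 29, 32]
16 → replaces 29 → [7, 12, 16, 32]
14 → replaces 16 → [7, 12, 14, 32]
8 → replaces 12 → [7, 8, 14, 32]
1 → replaces 7 → [1, 8, 14, 32]
27 → replaces 32 → [1, 8, 14, 27]
19 → replaces 27 → [1, 8, 14, 19]
Four tails, so the longest strictly increasing subsequence has length 4 (e.g. 7, 12, 29, 32).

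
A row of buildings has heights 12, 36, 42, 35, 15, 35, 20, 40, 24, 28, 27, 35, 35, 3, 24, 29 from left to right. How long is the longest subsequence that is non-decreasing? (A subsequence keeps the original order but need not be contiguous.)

Track the smallest tail for each achievable length (allowing ties):
12 → extends → [12]
36 → extends → [12, 36]
42 → extends → [12, 36, 42]
35 → replaces 36 → [12, 35, 42]
15 → replaces 35 → [12, 15, 42]
35 → replaces 42 → [12, 15, 35]
20 → replaces 35 → [12, 15, 20]
40 → extends → [12, 15, 20, 40]
24 → replaces 40 → [12, 15, 20, 24]
28 → extends → [12, 15, 20, 24, 28]
27 → replaces 28 → [12, 15, 20, 24, 27]
35 → extends → [12, 15, 20, 24, 27, 35]
35 → extends → [12, 15, 20, 24, 27, 35, 35]
3 → replaces 12 → [3, 15, 20, 24, 27, 35, 35]
24 → replaces 27 → [3, 15, 20, 24, 24, 35, 35]
29 → replaces 35 → [3, 15, 20, 24, 24, 29, 35]
Seven tails, so the longest non-decreasing subsequence has length 7 (e.g. 12, 15, 20, 24, 28, 35, 35).

7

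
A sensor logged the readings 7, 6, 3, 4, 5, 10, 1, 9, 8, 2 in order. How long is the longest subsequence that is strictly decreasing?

4

Negate each value so 'decreasing' becomes 'increasing', then run patience tails on the negated sequence:
-7 → extends → [-7]
-6 → extends → [-7, -6]
-3 → extends → [-7, -6, -3]
-4 → replaces -3 → [-7, -6, -4]
-5 → replaces -4 → [-7, -6, -5]
-10 → replaces -7 → [-10, -6, -5]
-1 → extends → [-10, -6, -5, -1]
-9 → replaces -6 → [-10, -9, -5, -1]
-8 → replaces -5 → [-10, -9, -8, -1]
-2 → replaces -1 → [-10, -9, -8, -2]
Four tails, so the longest strictly decreasing subsequence of the original has length 4.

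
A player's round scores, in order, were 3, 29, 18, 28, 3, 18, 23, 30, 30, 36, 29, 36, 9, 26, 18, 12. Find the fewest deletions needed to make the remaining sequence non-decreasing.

Fewest deletions = n − (longest non-decreasing subsequence).
Patience tails:
3 → extends → [3]
29 → extends → [3, 29]
18 → replaces 29 → [3, 18]
28 → extends → [3, 18, 28]
3 → replaces 18 → [3, 3, 28]
18 → replaces 28 → [3, 3, 18]
23 → extends → [3, 3, 18, 23]
30 → extends → [3, 3, 18, 23, 30]
30 → extends → [3, 3, 18, 23, 30, 30]
36 → extends → [3, 3, 18, 23, 30, 30, 36]
29 → replaces 30 → [3, 3, 18, 23, 29, 30, 36]
36 → extends → [3, 3, 18, 23, 29, 30, 36, 36]
9 → replaces 18 → [3, 3, 9, 23, 29, 30, 36, 36]
26 → replaces 29 → [3, 3, 9, 23, 26, 30, 36, 36]
18 → replaces 23 → [3, 3, 9, 18, 26, 30, 36, 36]
12 → replaces 18 → [3, 3, 9, 12, 26, 30, 36, 36]
Longest non-decreasing subsequence has length 8, so deletions = 16 − 8 = 8.

8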